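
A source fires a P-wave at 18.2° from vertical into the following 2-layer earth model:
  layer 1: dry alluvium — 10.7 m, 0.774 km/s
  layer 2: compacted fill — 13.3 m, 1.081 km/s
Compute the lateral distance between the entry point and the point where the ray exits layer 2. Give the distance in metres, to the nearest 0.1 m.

10.0 m

Ray parameter p = sin 18.2° / 0.774 km/s = 4.0353e-01 s/km.
Layer 1: θ = 18.20°; offset = 10.7·tan 18.20° = 3.518 m.
Layer 2: sin θ = p·1.081 = 0.4362 → θ = 25.86°; offset = 13.3·tan 25.86° = 6.448 m.
Summing the layer offsets gives 9.965 m.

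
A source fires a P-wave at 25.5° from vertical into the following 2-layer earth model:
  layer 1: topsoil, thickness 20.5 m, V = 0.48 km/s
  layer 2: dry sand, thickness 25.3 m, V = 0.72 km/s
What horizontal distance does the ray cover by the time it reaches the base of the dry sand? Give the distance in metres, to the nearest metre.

Apply Snell's law at each interface; in layer i the horizontal offset is hᵢ·tan θᵢ.
Layer 1: θ = 25.50°; offset = 20.5·tan 25.50° = 9.778 m.
Layer 2: sin θ = 0.72·sin 25.5°/0.48 = 0.6458, θ = 40.22°; offset = 25.3·tan 40.22° = 21.398 m.
Summing the layer offsets gives 31.176 m.

31 m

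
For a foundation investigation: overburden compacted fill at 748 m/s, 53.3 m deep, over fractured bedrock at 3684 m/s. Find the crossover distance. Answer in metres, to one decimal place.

131.0 m

x_cross = 2h·√((V₂+V₁)/(V₂−V₁)).
(V₂+V₁)/(V₂−V₁) = (3684+748)/(3684−748) = 1.5095; √ = 1.2286.
x_cross = 2·53.3·1.2286 = 130.97 m.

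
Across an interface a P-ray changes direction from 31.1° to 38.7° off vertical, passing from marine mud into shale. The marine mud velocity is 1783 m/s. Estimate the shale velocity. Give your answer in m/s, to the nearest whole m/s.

2158 m/s

Snell's law: sin 31.1°/V₁ = sin 38.7°/V₂.
V₂ = V₁·sin 38.7°/sin 31.1° = 1783 × 1.2105 = 2158.25 m/s.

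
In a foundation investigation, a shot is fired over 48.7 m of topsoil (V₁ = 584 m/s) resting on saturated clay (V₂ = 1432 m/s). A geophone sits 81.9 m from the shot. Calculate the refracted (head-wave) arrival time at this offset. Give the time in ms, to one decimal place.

θ_c = arcsin(V₁/V₂) = arcsin(584/1432) = 24.07°, cos θ_c = 0.9131.
Intercept time tᵢ = 2h cos θ_c / V₁ = 2·48.7·0.9131/584 = 0.15228 s.
t = x/V₂ + tᵢ = 81.9/1432 + 0.15228 = 0.20947 s.

209.5 ms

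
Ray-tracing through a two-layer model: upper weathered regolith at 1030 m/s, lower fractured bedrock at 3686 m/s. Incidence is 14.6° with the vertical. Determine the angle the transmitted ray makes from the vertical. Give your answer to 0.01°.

sin θ₁/V₁ = sin θ₂/V₂ ⇒ sin θ₂ = 3686·sin 14.6°/1030 = 3686·0.2521/1030 = 0.9021.
θ₂ = arcsin 0.9021 = 64.43° from the normal.

64.43°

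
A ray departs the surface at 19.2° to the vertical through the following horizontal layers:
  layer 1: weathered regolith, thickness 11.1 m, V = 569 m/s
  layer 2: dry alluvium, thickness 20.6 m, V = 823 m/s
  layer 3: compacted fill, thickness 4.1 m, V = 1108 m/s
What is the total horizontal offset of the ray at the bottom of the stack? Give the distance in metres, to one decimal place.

18.4 m

Apply Snell's law at each interface; in layer i the horizontal offset is hᵢ·tan θᵢ.
Layer 1: θ = 19.20°; offset = 11.1·tan 19.20° = 3.865 m.
Layer 2: sin θ = 823·sin 19.2°/569 = 0.4757, θ = 28.40°; offset = 20.6·tan 28.40° = 11.140 m.
Layer 3: sin θ = 1108·sin 19.2°/569 = 0.6404, θ = 39.82°; offset = 4.1·tan 39.82° = 3.419 m.
Σ offsets = 18.424 m.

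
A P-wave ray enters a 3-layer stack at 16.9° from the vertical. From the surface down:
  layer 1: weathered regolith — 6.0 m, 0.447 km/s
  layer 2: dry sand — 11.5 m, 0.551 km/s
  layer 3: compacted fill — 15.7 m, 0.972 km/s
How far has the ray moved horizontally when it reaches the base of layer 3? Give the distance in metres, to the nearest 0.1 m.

Ray parameter p = sin 16.9° / 0.447 km/s = 6.5034e-01 s/km.
Layer 1: θ = 16.90°; offset = 6.0·tan 16.90° = 1.823 m.
Layer 2: sin θ = p·0.551 = 0.3583 → θ = 21.00°; offset = 11.5·tan 21.00° = 4.414 m.
Layer 3: sin θ = p·0.972 = 0.6321 → θ = 39.21°; offset = 15.7·tan 39.21° = 12.808 m.
Total horizontal offset = 19.045 m.

19.0 m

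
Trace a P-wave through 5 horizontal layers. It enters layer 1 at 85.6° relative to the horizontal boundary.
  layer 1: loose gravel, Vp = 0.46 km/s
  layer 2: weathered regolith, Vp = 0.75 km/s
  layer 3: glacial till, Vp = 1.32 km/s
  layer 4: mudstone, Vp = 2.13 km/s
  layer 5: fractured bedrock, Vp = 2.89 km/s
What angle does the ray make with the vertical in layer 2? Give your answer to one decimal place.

7.2°

From the normal: θ₁ = 90° − 85.6° = 4.4°.
Ray parameter p = sin 4.4° / 0.46 = 1.6678e-01 s/km.
sin θ_2 = p·V_2 = 1.6678e-01 × 0.75 = 0.1251.
θ_2 = arcsin 0.1251 = 7.19°.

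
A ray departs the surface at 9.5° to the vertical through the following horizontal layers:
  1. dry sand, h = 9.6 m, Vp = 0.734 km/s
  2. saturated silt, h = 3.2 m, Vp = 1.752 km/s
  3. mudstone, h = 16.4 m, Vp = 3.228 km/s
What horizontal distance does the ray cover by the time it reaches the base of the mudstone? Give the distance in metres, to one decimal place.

20.3 m

Ray parameter p = sin 9.5° / 0.734 km/s = 2.2486e-01 s/km.
Layer 1: θ = 9.50°; offset = 9.6·tan 9.50° = 1.606 m.
Layer 2: sin θ = p·1.752 = 0.3940 → θ = 23.20°; offset = 3.2·tan 23.20° = 1.372 m.
Layer 3: sin θ = p·3.228 = 0.7258 → θ = 46.54°; offset = 16.4·tan 46.54° = 17.306 m.
Σ offsets = 20.284 m.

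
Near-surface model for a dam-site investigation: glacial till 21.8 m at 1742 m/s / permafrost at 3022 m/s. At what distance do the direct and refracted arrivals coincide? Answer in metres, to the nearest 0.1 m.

x_cross = 2h·√((V₂+V₁)/(V₂−V₁)).
(V₂+V₁)/(V₂−V₁) = (3022+1742)/(3022−1742) = 3.7219; √ = 1.9292.
x_cross = 2·21.8·1.9292 = 84.11 m.

84.1 m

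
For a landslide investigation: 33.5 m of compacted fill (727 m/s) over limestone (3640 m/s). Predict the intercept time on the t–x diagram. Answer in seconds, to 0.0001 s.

θ_c = arcsin(V₁/V₂) = arcsin(727/3640) = 11.52°; cos θ_c = 0.9799.
tᵢ = 2h·cos θ_c / V₁ = 2·33.5·0.9799 / 727 = 0.09030 s.

0.0903 s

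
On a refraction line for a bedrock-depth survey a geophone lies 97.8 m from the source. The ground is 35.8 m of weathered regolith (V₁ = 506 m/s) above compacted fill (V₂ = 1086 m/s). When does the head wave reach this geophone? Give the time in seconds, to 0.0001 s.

t = x/V₂ + 2h·√(V₂²−V₁²)/(V₁V₂).
√(V₂²−V₁²) = √(1086²−506²) = 960.9 m/s; delay term = 2·35.8·960.9/(506·1086) = 0.12520 s.
t = 97.8/1086 + 0.12520 = 0.21526 s.

0.2153 s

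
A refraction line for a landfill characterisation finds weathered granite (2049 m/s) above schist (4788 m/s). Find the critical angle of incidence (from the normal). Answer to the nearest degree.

Critical incidence: sin θ_c = V₁/V₂ = 2049/4788 = 0.4279.
θ_c = arcsin 0.4279 = 25.34°.

25°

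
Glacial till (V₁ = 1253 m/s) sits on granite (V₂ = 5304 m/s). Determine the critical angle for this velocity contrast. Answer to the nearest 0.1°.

13.7°

At critical incidence the refracted ray runs along the interface (θ₂ = 90°), so sin θ_c = V₁/V₂.
θ_c = arcsin(1253/5304) = arcsin 0.2362 = 13.66°.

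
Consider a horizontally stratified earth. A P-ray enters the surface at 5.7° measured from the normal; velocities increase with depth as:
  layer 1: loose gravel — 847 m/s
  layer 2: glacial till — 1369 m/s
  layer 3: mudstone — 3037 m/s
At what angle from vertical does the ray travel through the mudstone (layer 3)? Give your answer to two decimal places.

20.86°

Ray parameter p = sin 5.7° / 847 = 1.1726e-04 s/m.
sin θ_3 = p·V_3 = 1.1726e-04 × 3037 = 0.3561.
θ_3 = 20.86° from the vertical.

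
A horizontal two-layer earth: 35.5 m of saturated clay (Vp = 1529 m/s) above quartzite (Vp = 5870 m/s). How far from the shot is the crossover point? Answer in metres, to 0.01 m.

92.69 m

x_cross = 2h·√((V₂+V₁)/(V₂−V₁)).
(V₂+V₁)/(V₂−V₁) = (5870+1529)/(5870−1529) = 1.7044; √ = 1.3055.
x_cross = 2·35.5·1.3055 = 92.69 m.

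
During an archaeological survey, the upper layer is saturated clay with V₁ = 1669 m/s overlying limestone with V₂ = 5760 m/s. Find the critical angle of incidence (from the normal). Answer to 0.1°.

Critical incidence: sin θ_c = V₁/V₂ = 1669/5760 = 0.2898.
θ_c = arcsin 0.2898 = 16.84°.

16.8°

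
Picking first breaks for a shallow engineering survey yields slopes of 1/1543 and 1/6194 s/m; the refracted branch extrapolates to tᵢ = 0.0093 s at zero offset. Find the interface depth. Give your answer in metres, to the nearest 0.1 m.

7.4 m

h = tᵢ·V₁·V₂ / (2·√(V₂²−V₁²)).
√(V₂²−V₁²) = √(6194² − 1543²) = 5998.7 m/s.
h = 0.0093 s × 1543 × 6194 / (2 × 5998.7) = 7.41 m.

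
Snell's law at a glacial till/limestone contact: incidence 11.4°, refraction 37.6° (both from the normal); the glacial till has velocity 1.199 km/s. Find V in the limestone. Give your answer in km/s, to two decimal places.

Snell's law: sin 11.4°/V₁ = sin 37.6°/V₂.
V₂ = V₁·sin 37.6°/sin 11.4° = 1.199 × 3.0869 = 3.70 km/s.

3.70 km/s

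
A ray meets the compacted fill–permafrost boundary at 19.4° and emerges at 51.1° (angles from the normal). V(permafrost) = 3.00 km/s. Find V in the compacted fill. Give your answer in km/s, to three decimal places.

1.280 km/s

sin 19.4° = 0.3322; sin 51.1° = 0.7782.
V₁ = V₂·(sin θ₁/sin θ₂) = 3.00·(0.3322/0.7782) = 1.280 km/s.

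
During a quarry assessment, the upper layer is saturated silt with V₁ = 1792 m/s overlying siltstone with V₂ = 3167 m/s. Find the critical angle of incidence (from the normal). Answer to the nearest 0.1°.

34.5°

Critical incidence: sin θ_c = V₁/V₂ = 1792/3167 = 0.5658.
θ_c = arcsin 0.5658 = 34.46°.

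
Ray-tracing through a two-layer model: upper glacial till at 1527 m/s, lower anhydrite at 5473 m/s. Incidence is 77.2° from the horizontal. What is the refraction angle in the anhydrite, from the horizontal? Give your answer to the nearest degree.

Angle from the normal: 90° − 77.2° = 12.8°.
Snell's law: sin θ₂ = (V₂/V₁)·sin θ₁ = (5473/1527)·sin 12.8° = 0.7941.
θ₂ = arcsin 0.7941 = 52.57° from the normal.
From the interface: 90° − 52.57° = 37.43°.

37°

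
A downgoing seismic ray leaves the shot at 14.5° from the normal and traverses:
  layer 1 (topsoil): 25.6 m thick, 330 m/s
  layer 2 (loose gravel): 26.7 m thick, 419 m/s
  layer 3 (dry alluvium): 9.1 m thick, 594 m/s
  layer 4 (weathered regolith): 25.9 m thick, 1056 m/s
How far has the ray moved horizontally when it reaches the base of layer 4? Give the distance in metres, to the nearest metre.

p = sin θ₁/V₁ = sin 14.5°/330 = 7.5873e-04 s/m is conserved through the stack.
Layer 1: θ = 14.50°; offset = 25.6·tan 14.50° = 6.621 m.
Layer 2: sin θ = p·419 = 0.3179 → θ = 18.54°; offset = 26.7·tan 18.54° = 8.953 m.
Layer 3: sin θ = p·594 = 0.4507 → θ = 26.79°; offset = 9.1·tan 26.79° = 4.594 m.
Layer 4: sin θ = p·1056 = 0.8012 → θ = 53.25°; offset = 25.9·tan 53.25° = 34.680 m.
Σ offsets = 54.847 m.

55 m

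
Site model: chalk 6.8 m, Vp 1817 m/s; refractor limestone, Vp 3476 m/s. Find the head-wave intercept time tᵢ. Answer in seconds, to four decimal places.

tᵢ = 2h·√(V₂²−V₁²)/(V₁V₂).
√(V₂²−V₁²) = √(3476²−1817²) = 2963.3 m/s.
tᵢ = 2·6.8·2963.3/(1817·3476) = 0.00638 s.

0.0064 s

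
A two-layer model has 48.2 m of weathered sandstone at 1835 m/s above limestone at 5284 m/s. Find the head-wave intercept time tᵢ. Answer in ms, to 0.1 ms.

tᵢ = 2h·√(V₂²−V₁²)/(V₁V₂).
√(V₂²−V₁²) = √(5284²−1835²) = 4955.1 m/s.
tᵢ = 2·48.2·4955.1/(1835·5284) = 0.04926 s.

49.3 ms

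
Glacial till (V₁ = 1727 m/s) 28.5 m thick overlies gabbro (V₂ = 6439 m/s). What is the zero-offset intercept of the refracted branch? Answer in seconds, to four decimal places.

0.0318 s

θ_c = arcsin(V₁/V₂) = arcsin(1727/6439) = 15.56°; cos θ_c = 0.9634.
tᵢ = 2h·cos θ_c / V₁ = 2·28.5·0.9634 / 1727 = 0.03180 s.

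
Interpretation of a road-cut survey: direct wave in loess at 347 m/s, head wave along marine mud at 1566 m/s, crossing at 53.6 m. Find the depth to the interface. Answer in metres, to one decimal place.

h = (x_cross/2)·√((V₂−V₁)/(V₂+V₁)).
(V₂−V₁)/(V₂+V₁) = (1566−347)/(1566+347) = 0.6372; √ = 0.7983.
h = (53.6/2)·0.7983 = 21.39 m.

21.4 m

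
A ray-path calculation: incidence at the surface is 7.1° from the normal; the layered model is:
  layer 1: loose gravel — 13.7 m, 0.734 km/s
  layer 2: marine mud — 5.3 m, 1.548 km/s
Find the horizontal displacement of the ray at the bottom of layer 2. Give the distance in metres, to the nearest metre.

3 m

Ray parameter p = sin 7.1° / 0.734 km/s = 1.6839e-01 s/km.
Layer 1: θ = 7.10°; offset = 13.7·tan 7.10° = 1.706 m.
Layer 2: sin θ = p·1.548 = 0.2607 → θ = 15.11°; offset = 5.3·tan 15.11° = 1.431 m.
Total horizontal offset = 3.137 m.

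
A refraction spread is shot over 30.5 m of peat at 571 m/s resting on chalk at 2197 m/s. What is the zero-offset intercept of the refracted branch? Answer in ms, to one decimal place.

103.2 ms

tᵢ = 2h·√(V₂²−V₁²)/(V₁V₂).
√(V₂²−V₁²) = √(2197²−571²) = 2121.5 m/s.
tᵢ = 2·30.5·2121.5/(571·2197) = 0.10316 s.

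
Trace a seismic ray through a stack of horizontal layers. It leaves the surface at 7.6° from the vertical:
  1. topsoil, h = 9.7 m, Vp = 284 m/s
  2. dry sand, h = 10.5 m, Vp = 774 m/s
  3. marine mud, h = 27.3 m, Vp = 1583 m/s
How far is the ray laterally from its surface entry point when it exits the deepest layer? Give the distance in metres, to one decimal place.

Apply Snell's law at each interface; in layer i the horizontal offset is hᵢ·tan θᵢ.
Layer 1: θ = 7.60°; offset = 9.7·tan 7.60° = 1.294 m.
Layer 2: sin θ = 774·sin 7.6°/284 = 0.3604, θ = 21.13°; offset = 10.5·tan 21.13° = 4.057 m.
Layer 3: sin θ = 1583·sin 7.6°/284 = 0.7372, θ = 47.49°; offset = 27.3·tan 47.49° = 29.785 m.
Σ offsets = 35.137 m.

35.1 m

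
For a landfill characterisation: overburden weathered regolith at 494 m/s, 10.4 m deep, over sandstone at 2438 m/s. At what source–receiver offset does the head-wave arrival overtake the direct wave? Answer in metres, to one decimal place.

x_cross = 2h·√((V₂+V₁)/(V₂−V₁)).
(V₂+V₁)/(V₂−V₁) = (2438+494)/(2438−494) = 1.5082; √ = 1.2281.
x_cross = 2·10.4·1.2281 = 25.54 m.

25.5 m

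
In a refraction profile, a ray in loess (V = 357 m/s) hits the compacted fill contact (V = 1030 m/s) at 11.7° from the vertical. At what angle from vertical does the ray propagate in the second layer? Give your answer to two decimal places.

Snell's law: sin θ₂ = (V₂/V₁)·sin θ₁ = (1030/357)·sin 11.7° = 0.5851.
θ₂ = sin⁻¹(0.5851) = 35.81° (from vertical).

35.81°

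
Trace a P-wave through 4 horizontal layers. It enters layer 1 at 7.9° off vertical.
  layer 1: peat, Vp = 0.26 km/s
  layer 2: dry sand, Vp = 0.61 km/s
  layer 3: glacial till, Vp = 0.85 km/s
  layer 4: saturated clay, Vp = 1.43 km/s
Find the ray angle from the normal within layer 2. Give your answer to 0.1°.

18.8°

Snell's law across each interface conserves sin θ / V, so sin θ_2 = V_2·sin θ₁/V₁.
sin θ_2 = 0.61 × sin 7.9° / 0.26 = 0.3225.
θ_2 = arcsin 0.3225 = 18.81°.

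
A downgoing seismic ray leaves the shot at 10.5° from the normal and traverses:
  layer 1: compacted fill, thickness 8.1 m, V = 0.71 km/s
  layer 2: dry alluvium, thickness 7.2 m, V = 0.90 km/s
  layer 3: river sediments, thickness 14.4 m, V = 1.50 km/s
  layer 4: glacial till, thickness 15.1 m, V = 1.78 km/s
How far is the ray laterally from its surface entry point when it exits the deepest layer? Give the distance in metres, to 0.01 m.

16.97 m

Apply Snell's law at each interface; in layer i the horizontal offset is hᵢ·tan θᵢ.
Layer 1: θ = 10.50°; offset = 8.1·tan 10.50° = 1.5012 m.
Layer 2: sin θ = 0.90·sin 10.5°/0.71 = 0.2310, θ = 13.36°; offset = 7.2·tan 13.36° = 1.7095 m.
Layer 3: sin θ = 1.50·sin 10.5°/0.71 = 0.3850, θ = 22.64°; offset = 14.4·tan 22.64° = 6.0071 m.
Layer 4: sin θ = 1.78·sin 10.5°/0.71 = 0.4569, θ = 27.19°; offset = 15.1·tan 27.19° = 7.7555 m.
Σ offsets = 16.9733 m.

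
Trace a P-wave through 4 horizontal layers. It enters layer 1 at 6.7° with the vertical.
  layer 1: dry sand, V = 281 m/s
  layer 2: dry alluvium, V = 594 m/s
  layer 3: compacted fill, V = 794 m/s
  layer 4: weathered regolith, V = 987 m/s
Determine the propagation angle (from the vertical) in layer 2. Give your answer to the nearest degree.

Ray parameter p = sin 6.7° / 281 = 4.1520e-04 s/m.
sin θ_2 = p·V_2 = 4.1520e-04 × 594 = 0.2466.
θ_2 = 14.28° from the vertical.

14°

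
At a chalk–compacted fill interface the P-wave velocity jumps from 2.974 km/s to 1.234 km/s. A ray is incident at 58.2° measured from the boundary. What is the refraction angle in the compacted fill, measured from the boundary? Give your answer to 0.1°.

Convert to the normal: θ₁ = 90° − 58.2° = 31.8°.
sin θ₁/V₁ = sin θ₂/V₂ ⇒ sin θ₂ = 1.234·sin 31.8°/2.974 = 1.234·0.5270/2.974 = 0.2186.
θ₂ = sin⁻¹(0.2186) = 12.63° (from vertical).
From the interface: 90° − 12.63° = 77.37°.

77.4°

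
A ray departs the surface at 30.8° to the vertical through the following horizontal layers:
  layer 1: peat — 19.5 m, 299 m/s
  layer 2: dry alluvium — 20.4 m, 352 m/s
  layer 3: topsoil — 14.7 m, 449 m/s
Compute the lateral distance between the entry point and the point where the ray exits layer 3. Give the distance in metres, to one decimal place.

44.7 m

Apply Snell's law at each interface; in layer i the horizontal offset is hᵢ·tan θᵢ.
Layer 1: θ = 30.80°; offset = 19.5·tan 30.80° = 11.624 m.
Layer 2: sin θ = 352·sin 30.8°/299 = 0.6028, θ = 37.07°; offset = 20.4·tan 37.07° = 15.412 m.
Layer 3: sin θ = 449·sin 30.8°/299 = 0.7689, θ = 50.26°; offset = 14.7·tan 50.26° = 17.679 m.
Σ offsets = 44.716 m.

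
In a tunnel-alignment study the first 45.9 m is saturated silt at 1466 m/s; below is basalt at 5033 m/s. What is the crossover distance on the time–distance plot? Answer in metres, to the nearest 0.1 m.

θ_c = arcsin(1466/5033) = 16.93°, so cos θ_c = 0.9566 and tᵢ = 2h cos θ_c/V₁ = 0.0599 s.
At crossover x/V₁ = x/V₂ + tᵢ ⇒ x = tᵢ/(1/V₁ − 1/V₂) = 0.05990/(6.8213e-04 − 1.9869e-04) = 123.91 m.

123.9 m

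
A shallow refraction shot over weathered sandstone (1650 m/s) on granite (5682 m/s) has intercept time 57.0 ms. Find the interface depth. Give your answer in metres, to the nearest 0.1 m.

49.1 m

h = tᵢ·V₁·V₂ / (2·√(V₂²−V₁²)).
√(V₂²−V₁²) = √(5682² − 1650²) = 5437.2 m/s.
h = 0.057 s × 1650 × 5682 / (2 × 5437.2) = 49.14 m.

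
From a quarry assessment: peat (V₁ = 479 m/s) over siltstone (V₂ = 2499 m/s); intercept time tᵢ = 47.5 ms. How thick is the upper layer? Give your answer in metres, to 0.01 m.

11.59 m

θ_c = arcsin(479/2499) = 11.05°; cos θ_c = 0.9815.
tᵢ = 2h cos θ_c/V₁ ⇒ h = tᵢ·V₁/(2 cos θ_c) = 0.0475·479/(2·0.9815) = 11.59 m.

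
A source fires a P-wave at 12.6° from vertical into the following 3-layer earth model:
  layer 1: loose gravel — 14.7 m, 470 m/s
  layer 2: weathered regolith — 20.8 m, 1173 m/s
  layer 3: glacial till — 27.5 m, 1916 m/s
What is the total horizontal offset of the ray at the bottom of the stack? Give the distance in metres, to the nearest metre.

70 m

Ray parameter p = sin 12.6° / 470 m/s = 4.6413e-04 s/m.
Layer 1: θ = 12.60°; offset = 14.7·tan 12.60° = 3.286 m.
Layer 2: sin θ = p·1173 = 0.5444 → θ = 32.99°; offset = 20.8·tan 32.99° = 13.500 m.
Layer 3: sin θ = p·1916 = 0.8893 → θ = 62.78°; offset = 27.5·tan 62.78° = 53.470 m.
Total horizontal offset = 70.257 m.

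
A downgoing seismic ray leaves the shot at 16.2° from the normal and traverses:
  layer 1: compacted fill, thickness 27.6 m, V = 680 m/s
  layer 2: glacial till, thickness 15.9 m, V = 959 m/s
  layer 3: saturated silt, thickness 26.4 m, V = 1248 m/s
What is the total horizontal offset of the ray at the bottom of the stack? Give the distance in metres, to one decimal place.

30.6 m

Apply Snell's law at each interface; in layer i the horizontal offset is hᵢ·tan θᵢ.
Layer 1: θ = 16.20°; offset = 27.6·tan 16.20° = 8.019 m.
Layer 2: sin θ = 959·sin 16.2°/680 = 0.3935, θ = 23.17°; offset = 15.9·tan 23.17° = 6.805 m.
Layer 3: sin θ = 1248·sin 16.2°/680 = 0.5120, θ = 30.80°; offset = 26.4·tan 30.80° = 15.737 m.
Σ offsets = 30.560 m.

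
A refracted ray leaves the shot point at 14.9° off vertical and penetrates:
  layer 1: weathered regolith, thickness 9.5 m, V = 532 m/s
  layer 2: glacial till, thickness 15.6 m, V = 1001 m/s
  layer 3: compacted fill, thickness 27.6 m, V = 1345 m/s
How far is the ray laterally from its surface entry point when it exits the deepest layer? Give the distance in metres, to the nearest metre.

Apply Snell's law at each interface; in layer i the horizontal offset is hᵢ·tan θᵢ.
Layer 1: θ = 14.90°; offset = 9.5·tan 14.90° = 2.528 m.
Layer 2: sin θ = 1001·sin 14.9°/532 = 0.4838, θ = 28.93°; offset = 15.6·tan 28.93° = 8.624 m.
Layer 3: sin θ = 1345·sin 14.9°/532 = 0.6501, θ = 40.55°; offset = 27.6·tan 40.55° = 23.612 m.
Total horizontal offset = 34.764 m.

35 m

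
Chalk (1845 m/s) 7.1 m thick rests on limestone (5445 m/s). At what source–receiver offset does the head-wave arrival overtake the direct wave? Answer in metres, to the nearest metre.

x_cross = 2h·√((V₂+V₁)/(V₂−V₁)).
(V₂+V₁)/(V₂−V₁) = (5445+1845)/(5445−1845) = 2.0250; √ = 1.4230.
x_cross = 2·7.1·1.4230 = 20.21 m.

20 m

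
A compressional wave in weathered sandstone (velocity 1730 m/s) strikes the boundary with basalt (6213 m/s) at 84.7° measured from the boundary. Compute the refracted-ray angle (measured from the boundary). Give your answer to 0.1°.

70.6°

Angle from the normal: 90° − 84.7° = 5.3°.
Snell's law: sin θ₂ = (V₂/V₁)·sin θ₁ = (6213/1730)·sin 5.3° = 0.3317.
θ₂ = arcsin 0.3317 = 19.37° from the normal.
From the interface: 90° − 19.37° = 70.63°.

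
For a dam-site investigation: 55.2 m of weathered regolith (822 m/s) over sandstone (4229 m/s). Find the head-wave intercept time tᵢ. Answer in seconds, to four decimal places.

tᵢ = 2h·√(V₂²−V₁²)/(V₁V₂).
√(V₂²−V₁²) = √(4229²−822²) = 4148.3 m/s.
tᵢ = 2·55.2·4148.3/(822·4229) = 0.13175 s.

0.1317 s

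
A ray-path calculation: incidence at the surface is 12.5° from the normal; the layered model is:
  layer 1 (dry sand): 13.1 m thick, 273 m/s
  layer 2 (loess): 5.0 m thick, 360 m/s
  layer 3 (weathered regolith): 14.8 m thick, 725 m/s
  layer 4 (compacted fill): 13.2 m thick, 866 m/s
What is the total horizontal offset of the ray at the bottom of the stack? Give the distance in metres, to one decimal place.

Apply Snell's law at each interface; in layer i the horizontal offset is hᵢ·tan θᵢ.
Layer 1: θ = 12.50°; offset = 13.1·tan 12.50° = 2.904 m.
Layer 2: sin θ = 360·sin 12.5°/273 = 0.2854, θ = 16.58°; offset = 5.0·tan 16.58° = 1.489 m.
Layer 3: sin θ = 725·sin 12.5°/273 = 0.5748, θ = 35.09°; offset = 14.8·tan 35.09° = 10.396 m.
Layer 4: sin θ = 866·sin 12.5°/273 = 0.6866, θ = 43.36°; offset = 13.2·tan 43.36° = 12.465 m.
Summing the layer offsets gives 27.254 m.

27.3 m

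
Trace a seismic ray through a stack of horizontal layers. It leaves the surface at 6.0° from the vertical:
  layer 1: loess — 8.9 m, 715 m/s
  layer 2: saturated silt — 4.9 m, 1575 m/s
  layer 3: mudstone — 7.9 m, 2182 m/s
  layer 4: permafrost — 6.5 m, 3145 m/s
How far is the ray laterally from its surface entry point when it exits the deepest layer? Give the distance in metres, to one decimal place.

Ray parameter p = sin 6.0° / 715 m/s = 1.4619e-04 s/m.
Layer 1: θ = 6.00°; offset = 8.9·tan 6.00° = 0.935 m.
Layer 2: sin θ = p·1575 = 0.2303 → θ = 13.31°; offset = 4.9·tan 13.31° = 1.159 m.
Layer 3: sin θ = p·2182 = 0.3190 → θ = 18.60°; offset = 7.9·tan 18.60° = 2.659 m.
Layer 4: sin θ = p·3145 = 0.4598 → θ = 27.37°; offset = 6.5·tan 27.37° = 3.365 m.
Summing the layer offsets gives 8.119 m.

8.1 m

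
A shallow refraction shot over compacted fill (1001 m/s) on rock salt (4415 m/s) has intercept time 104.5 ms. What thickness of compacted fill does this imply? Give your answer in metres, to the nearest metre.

h = tᵢ·V₁·V₂ / (2·√(V₂²−V₁²)).
√(V₂²−V₁²) = √(4415² − 1001²) = 4300.0 m/s.
h = 0.1045 s × 1001 × 4415 / (2 × 4300.0) = 53.70 m.

54 m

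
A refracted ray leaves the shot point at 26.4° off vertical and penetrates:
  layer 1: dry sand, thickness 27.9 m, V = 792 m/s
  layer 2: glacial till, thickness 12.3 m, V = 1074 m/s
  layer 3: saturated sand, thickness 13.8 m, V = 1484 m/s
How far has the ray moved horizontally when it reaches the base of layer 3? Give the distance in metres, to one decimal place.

43.9 m

Ray parameter p = sin 26.4° / 792 m/s = 5.6141e-04 s/m.
Layer 1: θ = 26.40°; offset = 27.9·tan 26.40° = 13.850 m.
Layer 2: sin θ = p·1074 = 0.6030 → θ = 37.08°; offset = 12.3·tan 37.08° = 9.296 m.
Layer 3: sin θ = p·1484 = 0.8331 → θ = 56.42°; offset = 13.8·tan 56.42° = 20.788 m.
Total horizontal offset = 43.934 m.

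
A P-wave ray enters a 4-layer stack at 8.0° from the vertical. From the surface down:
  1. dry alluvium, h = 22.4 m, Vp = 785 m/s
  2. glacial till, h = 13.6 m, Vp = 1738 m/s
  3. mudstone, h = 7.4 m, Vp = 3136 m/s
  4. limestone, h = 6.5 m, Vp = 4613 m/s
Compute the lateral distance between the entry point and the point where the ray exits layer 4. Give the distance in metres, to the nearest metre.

Apply Snell's law at each interface; in layer i the horizontal offset is hᵢ·tan θᵢ.
Layer 1: θ = 8.00°; offset = 22.4·tan 8.00° = 3.148 m.
Layer 2: sin θ = 1738·sin 8.0°/785 = 0.3081, θ = 17.95°; offset = 13.6·tan 17.95° = 4.405 m.
Layer 3: sin θ = 3136·sin 8.0°/785 = 0.5560, θ = 33.78°; offset = 7.4·tan 33.78° = 4.950 m.
Layer 4: sin θ = 4613·sin 8.0°/785 = 0.8178, θ = 54.87°; offset = 6.5·tan 54.87° = 9.238 m.
Total horizontal offset = 21.741 m.

22 m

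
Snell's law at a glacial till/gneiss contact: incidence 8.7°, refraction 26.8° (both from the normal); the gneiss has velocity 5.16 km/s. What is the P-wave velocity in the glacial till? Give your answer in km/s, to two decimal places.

1.73 km/s

sin 8.7° = 0.1513; sin 26.8° = 0.4509.
V₁ = V₂·(sin θ₁/sin θ₂) = 5.16·(0.1513/0.4509) = 1.73 km/s.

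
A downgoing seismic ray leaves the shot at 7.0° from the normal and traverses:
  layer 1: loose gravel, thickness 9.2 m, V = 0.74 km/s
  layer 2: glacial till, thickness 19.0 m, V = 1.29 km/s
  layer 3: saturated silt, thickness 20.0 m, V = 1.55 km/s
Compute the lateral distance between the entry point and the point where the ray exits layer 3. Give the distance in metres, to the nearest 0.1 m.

Apply Snell's law at each interface; in layer i the horizontal offset is hᵢ·tan θᵢ.
Layer 1: θ = 7.00°; offset = 9.2·tan 7.00° = 1.130 m.
Layer 2: sin θ = 1.29·sin 7.0°/0.74 = 0.2124, θ = 12.27°; offset = 19.0·tan 12.27° = 4.131 m.
Layer 3: sin θ = 1.55·sin 7.0°/0.74 = 0.2553, θ = 14.79°; offset = 20.0·tan 14.79° = 5.280 m.
Summing the layer offsets gives 10.541 m.

10.5 m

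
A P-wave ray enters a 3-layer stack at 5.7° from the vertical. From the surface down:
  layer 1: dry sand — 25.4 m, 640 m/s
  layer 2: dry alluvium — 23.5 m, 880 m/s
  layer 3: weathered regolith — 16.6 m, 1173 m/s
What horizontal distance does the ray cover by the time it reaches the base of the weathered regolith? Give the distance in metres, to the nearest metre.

9 m

Apply Snell's law at each interface; in layer i the horizontal offset is hᵢ·tan θᵢ.
Layer 1: θ = 5.70°; offset = 25.4·tan 5.70° = 2.535 m.
Layer 2: sin θ = 880·sin 5.7°/640 = 0.1366, θ = 7.85°; offset = 23.5·tan 7.85° = 3.240 m.
Layer 3: sin θ = 1173·sin 5.7°/640 = 0.1820, θ = 10.49°; offset = 16.6·tan 10.49° = 3.073 m.
Summing the layer offsets gives 8.848 m.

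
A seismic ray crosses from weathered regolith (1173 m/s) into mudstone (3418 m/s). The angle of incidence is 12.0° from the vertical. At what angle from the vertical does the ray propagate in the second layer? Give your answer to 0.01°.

37.29°

sin θ₁/V₁ = sin θ₂/V₂ ⇒ sin θ₂ = 3418·sin 12.0°/1173 = 3418·0.2079/1173 = 0.6058.
θ₂ = sin⁻¹(0.6058) = 37.29° (from vertical).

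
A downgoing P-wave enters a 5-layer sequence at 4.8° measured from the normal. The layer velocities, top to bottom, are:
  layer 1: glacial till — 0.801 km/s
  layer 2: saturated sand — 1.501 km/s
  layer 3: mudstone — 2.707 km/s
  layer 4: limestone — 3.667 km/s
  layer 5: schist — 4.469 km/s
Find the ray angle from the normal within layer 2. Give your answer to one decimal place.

9.0°

Ray parameter p = sin 4.8° / 0.801 = 1.0447e-01 s/km.
sin θ_2 = p·V_2 = 1.0447e-01 × 1.501 = 0.1568.
θ_2 = arcsin 0.1568 = 9.02°.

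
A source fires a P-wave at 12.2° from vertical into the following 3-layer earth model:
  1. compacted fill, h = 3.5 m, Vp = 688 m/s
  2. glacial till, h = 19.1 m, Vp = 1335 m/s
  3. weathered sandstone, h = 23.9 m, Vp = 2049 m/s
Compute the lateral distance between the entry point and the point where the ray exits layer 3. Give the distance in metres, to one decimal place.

28.7 m

Apply Snell's law at each interface; in layer i the horizontal offset is hᵢ·tan θᵢ.
Layer 1: θ = 12.20°; offset = 3.5·tan 12.20° = 0.757 m.
Layer 2: sin θ = 1335·sin 12.2°/688 = 0.4101, θ = 24.21°; offset = 19.1·tan 24.21° = 8.587 m.
Layer 3: sin θ = 2049·sin 12.2°/688 = 0.6294, θ = 39.00°; offset = 23.9·tan 39.00° = 19.356 m.
Σ offsets = 28.700 m.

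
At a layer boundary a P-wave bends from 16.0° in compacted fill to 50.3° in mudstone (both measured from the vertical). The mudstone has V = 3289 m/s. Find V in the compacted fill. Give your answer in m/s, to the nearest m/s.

Snell's law: sin 16.0°/V₁ = sin 50.3°/V₂.
V₁ = V₂·sin 16.0°/sin 50.3° = 3289 × 0.3582 = 1178.28 m/s.

1178 m/s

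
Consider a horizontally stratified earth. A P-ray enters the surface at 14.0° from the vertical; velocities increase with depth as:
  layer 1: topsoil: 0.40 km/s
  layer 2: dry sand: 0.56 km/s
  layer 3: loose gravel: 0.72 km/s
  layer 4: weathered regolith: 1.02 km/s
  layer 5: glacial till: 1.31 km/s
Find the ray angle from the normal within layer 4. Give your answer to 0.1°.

Snell's law across each interface conserves sin θ / V, so sin θ_4 = V_4·sin θ₁/V₁.
sin θ_4 = 1.02 × sin 14.0° / 0.40 = 0.6169.
θ_4 = 38.09° from the vertical.

38.1°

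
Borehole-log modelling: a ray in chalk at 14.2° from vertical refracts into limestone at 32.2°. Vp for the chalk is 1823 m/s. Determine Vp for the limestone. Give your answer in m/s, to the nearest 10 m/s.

3960 m/s

sin 14.2° = 0.2453; sin 32.2° = 0.5329.
V₂ = V₁·(sin θ₂/sin θ₁) = 1823·(0.5329/0.2453) = 3960.07 m/s.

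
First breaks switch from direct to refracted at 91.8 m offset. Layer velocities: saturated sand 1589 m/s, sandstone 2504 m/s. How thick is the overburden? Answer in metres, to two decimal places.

x_cross = 2h·√((V₂+V₁)/(V₂−V₁)) → h = x_cross / (2·√((V₂+V₁)/(V₂−V₁))).
√((V₂+V₁)/(V₂−V₁)) = √((2504+1589)/(2504−1589)) = 2.1150.
h = 91.8 / (2·2.1150) = 21.70 m.

21.70 m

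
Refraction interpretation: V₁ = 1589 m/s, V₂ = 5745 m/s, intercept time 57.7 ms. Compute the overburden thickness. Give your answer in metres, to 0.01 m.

h = tᵢ·V₁·V₂ / (2·√(V₂²−V₁²)).
√(V₂²−V₁²) = √(5745² − 1589²) = 5520.9 m/s.
h = 0.0577 s × 1589 × 5745 / (2 × 5520.9) = 47.70 m.

47.70 m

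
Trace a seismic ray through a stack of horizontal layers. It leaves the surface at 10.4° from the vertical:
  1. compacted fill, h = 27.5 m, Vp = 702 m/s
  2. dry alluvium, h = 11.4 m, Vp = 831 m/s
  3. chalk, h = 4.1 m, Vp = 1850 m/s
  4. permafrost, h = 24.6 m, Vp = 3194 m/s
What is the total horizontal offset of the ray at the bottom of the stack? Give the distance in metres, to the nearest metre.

45 m

Ray parameter p = sin 10.4° / 702 m/s = 2.5715e-04 s/m.
Layer 1: θ = 10.40°; offset = 27.5·tan 10.40° = 5.047 m.
Layer 2: sin θ = p·831 = 0.2137 → θ = 12.34°; offset = 11.4·tan 12.34° = 2.494 m.
Layer 3: sin θ = p·1850 = 0.4757 → θ = 28.41°; offset = 4.1·tan 28.41° = 2.217 m.
Layer 4: sin θ = p·3194 = 0.8213 → θ = 55.22°; offset = 24.6·tan 55.22° = 35.420 m.
Total horizontal offset = 45.178 m.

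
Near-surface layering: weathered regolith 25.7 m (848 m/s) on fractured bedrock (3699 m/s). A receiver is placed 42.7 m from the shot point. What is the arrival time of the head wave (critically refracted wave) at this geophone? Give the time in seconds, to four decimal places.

0.0705 s

t = x/V₂ + 2h·√(V₂²−V₁²)/(V₁V₂).
√(V₂²−V₁²) = √(3699²−848²) = 3600.5 m/s; delay term = 2·25.7·3600.5/(848·3699) = 0.05900 s.
t = 42.7/3699 + 0.05900 = 0.07054 s.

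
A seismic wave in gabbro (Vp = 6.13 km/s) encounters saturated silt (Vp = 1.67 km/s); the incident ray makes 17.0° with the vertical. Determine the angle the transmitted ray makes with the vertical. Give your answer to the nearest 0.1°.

sin θ₁/V₁ = sin θ₂/V₂ ⇒ sin θ₂ = 1.67·sin 17.0°/6.13 = 1.67·0.2924/6.13 = 0.0797.
θ₂ = sin⁻¹(0.0797) = 4.57° (from vertical).

4.6°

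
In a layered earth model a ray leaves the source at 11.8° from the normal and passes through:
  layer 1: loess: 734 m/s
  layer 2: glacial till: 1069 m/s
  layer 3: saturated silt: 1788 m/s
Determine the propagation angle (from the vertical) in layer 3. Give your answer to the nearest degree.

Snell's law across each interface conserves sin θ / V, so sin θ_3 = V_3·sin θ₁/V₁.
sin θ_3 = 1788 × sin 11.8° / 734 = 0.4981.
θ_3 = 29.88° from the vertical.

30°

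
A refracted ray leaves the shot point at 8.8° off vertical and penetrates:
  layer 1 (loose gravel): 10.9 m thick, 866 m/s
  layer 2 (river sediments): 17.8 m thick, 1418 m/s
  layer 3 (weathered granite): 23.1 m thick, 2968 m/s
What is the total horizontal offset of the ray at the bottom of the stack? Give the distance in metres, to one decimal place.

20.5 m

Ray parameter p = sin 8.8° / 866 m/s = 1.7666e-04 s/m.
Layer 1: θ = 8.80°; offset = 10.9·tan 8.80° = 1.687 m.
Layer 2: sin θ = p·1418 = 0.2505 → θ = 14.51°; offset = 17.8·tan 14.51° = 4.606 m.
Layer 3: sin θ = p·2968 = 0.5243 → θ = 31.62°; offset = 23.1·tan 31.62° = 14.224 m.
Total horizontal offset = 20.517 m.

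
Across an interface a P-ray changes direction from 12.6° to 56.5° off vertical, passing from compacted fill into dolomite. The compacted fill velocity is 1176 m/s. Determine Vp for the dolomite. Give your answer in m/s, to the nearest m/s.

sin 12.6° = 0.2181; sin 56.5° = 0.8339.
V₂ = V₁·(sin θ₂/sin θ₁) = 1176·(0.8339/0.2181) = 4495.44 m/s.

4495 m/s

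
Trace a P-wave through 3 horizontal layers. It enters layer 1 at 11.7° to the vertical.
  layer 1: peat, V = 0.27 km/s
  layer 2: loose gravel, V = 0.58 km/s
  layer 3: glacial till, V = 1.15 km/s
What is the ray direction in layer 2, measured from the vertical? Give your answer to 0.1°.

Snell's law across each interface conserves sin θ / V, so sin θ_2 = V_2·sin θ₁/V₁.
sin θ_2 = 0.58 × sin 11.7° / 0.27 = 0.4356.
θ_2 = 25.82° from the vertical.

25.8°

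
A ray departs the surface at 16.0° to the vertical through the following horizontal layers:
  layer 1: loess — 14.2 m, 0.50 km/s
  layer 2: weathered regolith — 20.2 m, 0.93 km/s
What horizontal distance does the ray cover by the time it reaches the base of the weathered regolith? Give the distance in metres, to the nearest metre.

16 m

Ray parameter p = sin 16.0° / 0.50 km/s = 5.5127e-01 s/km.
Layer 1: θ = 16.00°; offset = 14.2·tan 16.00° = 4.072 m.
Layer 2: sin θ = p·0.93 = 0.5127 → θ = 30.84°; offset = 20.2·tan 30.84° = 12.062 m.
Total horizontal offset = 16.134 m.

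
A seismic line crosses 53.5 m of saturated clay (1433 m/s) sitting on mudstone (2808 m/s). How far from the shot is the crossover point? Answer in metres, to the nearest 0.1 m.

x_cross = 2h·√((V₂+V₁)/(V₂−V₁)).
(V₂+V₁)/(V₂−V₁) = (2808+1433)/(2808−1433) = 3.0844; √ = 1.7562.
x_cross = 2·53.5·1.7562 = 187.92 m.

187.9 m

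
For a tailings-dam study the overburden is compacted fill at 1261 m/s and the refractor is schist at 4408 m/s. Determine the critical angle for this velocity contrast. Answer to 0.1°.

At critical incidence the refracted ray runs along the interface (θ₂ = 90°), so sin θ_c = V₁/V₂.
θ_c = arcsin(1261/4408) = arcsin 0.2861 = 16.62°.

16.6°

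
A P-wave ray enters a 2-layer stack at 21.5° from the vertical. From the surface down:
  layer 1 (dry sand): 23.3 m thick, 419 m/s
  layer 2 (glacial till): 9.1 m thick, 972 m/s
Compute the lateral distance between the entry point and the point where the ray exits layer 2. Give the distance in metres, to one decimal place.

Ray parameter p = sin 21.5° / 419 m/s = 8.7470e-04 s/m.
Layer 1: θ = 21.50°; offset = 23.3·tan 21.50° = 9.178 m.
Layer 2: sin θ = p·972 = 0.8502 → θ = 58.23°; offset = 9.1·tan 58.23° = 14.697 m.
Σ offsets = 23.875 m.

23.9 m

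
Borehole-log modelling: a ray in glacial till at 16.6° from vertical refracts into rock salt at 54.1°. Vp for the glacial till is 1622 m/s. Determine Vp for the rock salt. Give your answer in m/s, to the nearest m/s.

Snell's law: sin 16.6°/V₁ = sin 54.1°/V₂.
V₂ = V₁·sin 54.1°/sin 16.6° = 1622 × 2.8354 = 4599.02 m/s.

4599 m/s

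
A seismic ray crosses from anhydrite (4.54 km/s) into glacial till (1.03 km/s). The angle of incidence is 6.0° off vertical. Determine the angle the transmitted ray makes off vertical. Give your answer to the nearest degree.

Snell's law: sin θ₂ = (V₂/V₁)·sin θ₁ = (1.03/4.54)·sin 6.0° = 0.0237.
θ₂ = arcsin 0.0237 = 1.36° from the normal.

1°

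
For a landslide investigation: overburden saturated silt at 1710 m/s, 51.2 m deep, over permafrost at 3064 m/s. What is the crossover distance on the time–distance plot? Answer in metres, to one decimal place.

x_cross = 2h·√((V₂+V₁)/(V₂−V₁)).
(V₂+V₁)/(V₂−V₁) = (3064+1710)/(3064−1710) = 3.5258; √ = 1.8777.
x_cross = 2·51.2·1.8777 = 192.28 m.

192.3 m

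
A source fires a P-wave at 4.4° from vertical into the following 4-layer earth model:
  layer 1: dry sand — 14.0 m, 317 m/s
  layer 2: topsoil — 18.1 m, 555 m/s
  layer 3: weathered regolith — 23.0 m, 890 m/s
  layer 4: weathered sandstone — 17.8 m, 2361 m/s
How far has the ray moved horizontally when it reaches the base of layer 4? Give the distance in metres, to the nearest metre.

21 m

Apply Snell's law at each interface; in layer i the horizontal offset is hᵢ·tan θᵢ.
Layer 1: θ = 4.40°; offset = 14.0·tan 4.40° = 1.077 m.
Layer 2: sin θ = 555·sin 4.4°/317 = 0.1343, θ = 7.72°; offset = 18.1·tan 7.72° = 2.453 m.
Layer 3: sin θ = 890·sin 4.4°/317 = 0.2154, θ = 12.44°; offset = 23.0·tan 12.44° = 5.073 m.
Layer 4: sin θ = 2361·sin 4.4°/317 = 0.5714, θ = 34.85°; offset = 17.8·tan 34.85° = 12.393 m.
Total horizontal offset = 20.997 m.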